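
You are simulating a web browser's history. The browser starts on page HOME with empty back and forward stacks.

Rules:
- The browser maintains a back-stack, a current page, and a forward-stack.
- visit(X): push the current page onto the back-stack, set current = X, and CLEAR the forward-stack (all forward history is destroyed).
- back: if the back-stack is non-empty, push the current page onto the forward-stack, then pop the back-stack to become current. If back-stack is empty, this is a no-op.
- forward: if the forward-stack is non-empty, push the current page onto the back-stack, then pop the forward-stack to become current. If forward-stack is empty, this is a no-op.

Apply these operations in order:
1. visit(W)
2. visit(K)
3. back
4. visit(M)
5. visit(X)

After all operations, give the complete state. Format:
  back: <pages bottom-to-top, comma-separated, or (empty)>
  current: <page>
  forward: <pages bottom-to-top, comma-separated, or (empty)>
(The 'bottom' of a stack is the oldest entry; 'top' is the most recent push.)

Answer: back: HOME,W,M
current: X
forward: (empty)

Derivation:
After 1 (visit(W)): cur=W back=1 fwd=0
After 2 (visit(K)): cur=K back=2 fwd=0
After 3 (back): cur=W back=1 fwd=1
After 4 (visit(M)): cur=M back=2 fwd=0
After 5 (visit(X)): cur=X back=3 fwd=0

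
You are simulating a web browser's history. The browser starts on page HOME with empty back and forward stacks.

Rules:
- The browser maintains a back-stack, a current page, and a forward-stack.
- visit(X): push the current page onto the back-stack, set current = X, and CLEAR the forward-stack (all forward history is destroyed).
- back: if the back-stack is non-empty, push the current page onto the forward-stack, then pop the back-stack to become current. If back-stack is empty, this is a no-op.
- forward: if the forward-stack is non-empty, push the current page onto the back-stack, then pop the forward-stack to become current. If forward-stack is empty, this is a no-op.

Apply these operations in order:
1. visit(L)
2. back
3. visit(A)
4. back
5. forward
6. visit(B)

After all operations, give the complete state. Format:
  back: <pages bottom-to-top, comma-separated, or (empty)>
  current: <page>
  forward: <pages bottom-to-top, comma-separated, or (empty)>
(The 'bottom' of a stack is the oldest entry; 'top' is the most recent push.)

After 1 (visit(L)): cur=L back=1 fwd=0
After 2 (back): cur=HOME back=0 fwd=1
After 3 (visit(A)): cur=A back=1 fwd=0
After 4 (back): cur=HOME back=0 fwd=1
After 5 (forward): cur=A back=1 fwd=0
After 6 (visit(B)): cur=B back=2 fwd=0

Answer: back: HOME,A
current: B
forward: (empty)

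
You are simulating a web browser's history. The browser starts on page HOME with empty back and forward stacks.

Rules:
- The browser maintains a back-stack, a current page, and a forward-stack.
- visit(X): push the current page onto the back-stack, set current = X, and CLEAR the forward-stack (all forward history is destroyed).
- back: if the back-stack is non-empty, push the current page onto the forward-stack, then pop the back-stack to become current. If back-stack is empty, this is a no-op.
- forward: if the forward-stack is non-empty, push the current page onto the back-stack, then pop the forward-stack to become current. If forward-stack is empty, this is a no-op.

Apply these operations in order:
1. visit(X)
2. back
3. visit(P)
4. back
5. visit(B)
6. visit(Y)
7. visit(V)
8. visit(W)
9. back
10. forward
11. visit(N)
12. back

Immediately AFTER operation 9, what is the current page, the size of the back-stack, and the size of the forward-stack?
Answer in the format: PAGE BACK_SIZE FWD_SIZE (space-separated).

After 1 (visit(X)): cur=X back=1 fwd=0
After 2 (back): cur=HOME back=0 fwd=1
After 3 (visit(P)): cur=P back=1 fwd=0
After 4 (back): cur=HOME back=0 fwd=1
After 5 (visit(B)): cur=B back=1 fwd=0
After 6 (visit(Y)): cur=Y back=2 fwd=0
After 7 (visit(V)): cur=V back=3 fwd=0
After 8 (visit(W)): cur=W back=4 fwd=0
After 9 (back): cur=V back=3 fwd=1

V 3 1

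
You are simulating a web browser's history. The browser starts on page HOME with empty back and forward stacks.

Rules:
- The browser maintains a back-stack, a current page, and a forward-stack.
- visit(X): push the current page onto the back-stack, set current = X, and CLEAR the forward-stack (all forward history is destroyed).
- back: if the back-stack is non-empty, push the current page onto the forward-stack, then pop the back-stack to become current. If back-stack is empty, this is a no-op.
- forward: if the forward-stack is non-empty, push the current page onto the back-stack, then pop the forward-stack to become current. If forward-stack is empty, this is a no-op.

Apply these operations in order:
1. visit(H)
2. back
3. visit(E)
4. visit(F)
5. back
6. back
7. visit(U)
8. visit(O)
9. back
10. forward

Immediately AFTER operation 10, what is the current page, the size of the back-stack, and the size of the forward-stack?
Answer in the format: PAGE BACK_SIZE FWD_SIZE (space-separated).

After 1 (visit(H)): cur=H back=1 fwd=0
After 2 (back): cur=HOME back=0 fwd=1
After 3 (visit(E)): cur=E back=1 fwd=0
After 4 (visit(F)): cur=F back=2 fwd=0
After 5 (back): cur=E back=1 fwd=1
After 6 (back): cur=HOME back=0 fwd=2
After 7 (visit(U)): cur=U back=1 fwd=0
After 8 (visit(O)): cur=O back=2 fwd=0
After 9 (back): cur=U back=1 fwd=1
After 10 (forward): cur=O back=2 fwd=0

O 2 0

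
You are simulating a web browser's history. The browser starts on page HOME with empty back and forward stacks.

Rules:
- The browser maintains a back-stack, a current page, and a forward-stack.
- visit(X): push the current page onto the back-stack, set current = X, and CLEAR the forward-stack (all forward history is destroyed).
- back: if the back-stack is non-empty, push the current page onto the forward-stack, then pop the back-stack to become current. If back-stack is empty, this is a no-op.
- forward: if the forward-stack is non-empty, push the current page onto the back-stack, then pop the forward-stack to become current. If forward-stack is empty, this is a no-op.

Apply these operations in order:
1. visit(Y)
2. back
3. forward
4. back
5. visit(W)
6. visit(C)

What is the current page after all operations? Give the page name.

After 1 (visit(Y)): cur=Y back=1 fwd=0
After 2 (back): cur=HOME back=0 fwd=1
After 3 (forward): cur=Y back=1 fwd=0
After 4 (back): cur=HOME back=0 fwd=1
After 5 (visit(W)): cur=W back=1 fwd=0
After 6 (visit(C)): cur=C back=2 fwd=0

Answer: C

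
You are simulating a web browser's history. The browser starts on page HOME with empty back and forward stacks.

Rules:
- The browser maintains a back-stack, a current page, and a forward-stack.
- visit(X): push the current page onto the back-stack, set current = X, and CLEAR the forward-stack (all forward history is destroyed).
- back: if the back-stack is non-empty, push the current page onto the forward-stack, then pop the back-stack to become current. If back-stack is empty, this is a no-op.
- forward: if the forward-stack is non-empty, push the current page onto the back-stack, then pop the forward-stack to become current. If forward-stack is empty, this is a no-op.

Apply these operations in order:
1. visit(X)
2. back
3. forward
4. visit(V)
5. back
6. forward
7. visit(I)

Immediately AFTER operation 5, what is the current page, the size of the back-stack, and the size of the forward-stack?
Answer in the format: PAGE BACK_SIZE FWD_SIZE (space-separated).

After 1 (visit(X)): cur=X back=1 fwd=0
After 2 (back): cur=HOME back=0 fwd=1
After 3 (forward): cur=X back=1 fwd=0
After 4 (visit(V)): cur=V back=2 fwd=0
After 5 (back): cur=X back=1 fwd=1

X 1 1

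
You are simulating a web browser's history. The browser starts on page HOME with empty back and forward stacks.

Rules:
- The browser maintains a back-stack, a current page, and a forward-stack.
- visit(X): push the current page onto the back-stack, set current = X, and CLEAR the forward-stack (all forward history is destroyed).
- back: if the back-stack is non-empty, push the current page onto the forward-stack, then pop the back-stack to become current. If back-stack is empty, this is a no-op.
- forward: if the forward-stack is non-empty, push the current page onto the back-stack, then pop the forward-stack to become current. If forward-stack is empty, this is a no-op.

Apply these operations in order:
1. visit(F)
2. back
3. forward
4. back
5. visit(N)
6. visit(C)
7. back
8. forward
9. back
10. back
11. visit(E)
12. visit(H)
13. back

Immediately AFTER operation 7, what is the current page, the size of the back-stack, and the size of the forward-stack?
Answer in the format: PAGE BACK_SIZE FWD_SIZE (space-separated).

After 1 (visit(F)): cur=F back=1 fwd=0
After 2 (back): cur=HOME back=0 fwd=1
After 3 (forward): cur=F back=1 fwd=0
After 4 (back): cur=HOME back=0 fwd=1
After 5 (visit(N)): cur=N back=1 fwd=0
After 6 (visit(C)): cur=C back=2 fwd=0
After 7 (back): cur=N back=1 fwd=1

N 1 1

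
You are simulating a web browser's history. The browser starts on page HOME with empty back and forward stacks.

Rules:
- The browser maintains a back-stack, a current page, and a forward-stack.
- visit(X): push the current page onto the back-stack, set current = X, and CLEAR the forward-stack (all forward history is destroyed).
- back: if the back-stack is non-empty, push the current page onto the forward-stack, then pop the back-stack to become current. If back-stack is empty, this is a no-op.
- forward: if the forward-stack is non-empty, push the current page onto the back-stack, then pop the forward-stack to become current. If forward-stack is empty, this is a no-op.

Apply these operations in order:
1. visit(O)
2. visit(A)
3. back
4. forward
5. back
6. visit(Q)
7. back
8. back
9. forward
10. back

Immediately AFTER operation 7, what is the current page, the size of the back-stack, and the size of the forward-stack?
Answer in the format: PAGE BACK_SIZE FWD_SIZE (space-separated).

After 1 (visit(O)): cur=O back=1 fwd=0
After 2 (visit(A)): cur=A back=2 fwd=0
After 3 (back): cur=O back=1 fwd=1
After 4 (forward): cur=A back=2 fwd=0
After 5 (back): cur=O back=1 fwd=1
After 6 (visit(Q)): cur=Q back=2 fwd=0
After 7 (back): cur=O back=1 fwd=1

O 1 1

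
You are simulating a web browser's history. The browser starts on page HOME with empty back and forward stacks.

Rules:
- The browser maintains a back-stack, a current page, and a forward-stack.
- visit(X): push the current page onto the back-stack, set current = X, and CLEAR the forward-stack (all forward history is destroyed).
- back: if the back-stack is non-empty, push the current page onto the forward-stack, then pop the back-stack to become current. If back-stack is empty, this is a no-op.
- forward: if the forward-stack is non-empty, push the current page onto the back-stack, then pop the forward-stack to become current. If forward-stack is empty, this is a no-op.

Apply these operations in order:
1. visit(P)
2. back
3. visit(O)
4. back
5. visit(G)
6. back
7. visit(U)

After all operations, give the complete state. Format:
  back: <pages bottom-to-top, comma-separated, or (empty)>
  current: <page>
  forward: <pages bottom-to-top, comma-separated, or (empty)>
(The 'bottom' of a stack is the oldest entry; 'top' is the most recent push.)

After 1 (visit(P)): cur=P back=1 fwd=0
After 2 (back): cur=HOME back=0 fwd=1
After 3 (visit(O)): cur=O back=1 fwd=0
After 4 (back): cur=HOME back=0 fwd=1
After 5 (visit(G)): cur=G back=1 fwd=0
After 6 (back): cur=HOME back=0 fwd=1
After 7 (visit(U)): cur=U back=1 fwd=0

Answer: back: HOME
current: U
forward: (empty)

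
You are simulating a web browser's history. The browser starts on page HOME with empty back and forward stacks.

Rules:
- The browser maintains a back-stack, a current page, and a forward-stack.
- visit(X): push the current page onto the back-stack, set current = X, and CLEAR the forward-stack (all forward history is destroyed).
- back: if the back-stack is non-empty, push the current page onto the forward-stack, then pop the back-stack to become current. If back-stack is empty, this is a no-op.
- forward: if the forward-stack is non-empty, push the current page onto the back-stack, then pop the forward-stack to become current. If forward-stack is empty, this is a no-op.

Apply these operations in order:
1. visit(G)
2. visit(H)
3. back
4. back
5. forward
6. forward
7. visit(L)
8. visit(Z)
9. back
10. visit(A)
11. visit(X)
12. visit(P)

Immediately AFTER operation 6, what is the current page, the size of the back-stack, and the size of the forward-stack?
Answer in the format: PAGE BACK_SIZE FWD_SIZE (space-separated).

After 1 (visit(G)): cur=G back=1 fwd=0
After 2 (visit(H)): cur=H back=2 fwd=0
After 3 (back): cur=G back=1 fwd=1
After 4 (back): cur=HOME back=0 fwd=2
After 5 (forward): cur=G back=1 fwd=1
After 6 (forward): cur=H back=2 fwd=0

H 2 0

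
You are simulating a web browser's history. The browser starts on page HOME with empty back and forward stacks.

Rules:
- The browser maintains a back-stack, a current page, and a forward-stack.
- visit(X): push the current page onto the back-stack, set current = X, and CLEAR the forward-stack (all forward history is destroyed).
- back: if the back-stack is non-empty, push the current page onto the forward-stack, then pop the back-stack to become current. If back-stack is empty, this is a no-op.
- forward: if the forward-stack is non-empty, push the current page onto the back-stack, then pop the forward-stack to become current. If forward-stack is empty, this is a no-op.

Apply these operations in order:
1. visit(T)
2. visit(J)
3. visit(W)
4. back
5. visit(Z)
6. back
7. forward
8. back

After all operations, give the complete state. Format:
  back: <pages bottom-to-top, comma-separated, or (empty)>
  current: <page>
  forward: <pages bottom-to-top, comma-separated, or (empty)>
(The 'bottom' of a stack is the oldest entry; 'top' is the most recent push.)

After 1 (visit(T)): cur=T back=1 fwd=0
After 2 (visit(J)): cur=J back=2 fwd=0
After 3 (visit(W)): cur=W back=3 fwd=0
After 4 (back): cur=J back=2 fwd=1
After 5 (visit(Z)): cur=Z back=3 fwd=0
After 6 (back): cur=J back=2 fwd=1
After 7 (forward): cur=Z back=3 fwd=0
After 8 (back): cur=J back=2 fwd=1

Answer: back: HOME,T
current: J
forward: Z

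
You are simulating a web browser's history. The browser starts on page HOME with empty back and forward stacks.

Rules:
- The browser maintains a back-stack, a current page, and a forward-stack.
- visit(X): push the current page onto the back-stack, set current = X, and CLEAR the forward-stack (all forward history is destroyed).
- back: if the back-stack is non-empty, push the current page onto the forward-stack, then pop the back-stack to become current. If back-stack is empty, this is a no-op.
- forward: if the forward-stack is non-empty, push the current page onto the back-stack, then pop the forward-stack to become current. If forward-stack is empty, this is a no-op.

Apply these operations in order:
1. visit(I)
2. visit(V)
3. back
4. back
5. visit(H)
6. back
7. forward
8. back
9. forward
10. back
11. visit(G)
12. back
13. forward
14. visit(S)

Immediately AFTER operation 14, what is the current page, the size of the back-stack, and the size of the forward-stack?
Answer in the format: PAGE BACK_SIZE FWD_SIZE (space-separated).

After 1 (visit(I)): cur=I back=1 fwd=0
After 2 (visit(V)): cur=V back=2 fwd=0
After 3 (back): cur=I back=1 fwd=1
After 4 (back): cur=HOME back=0 fwd=2
After 5 (visit(H)): cur=H back=1 fwd=0
After 6 (back): cur=HOME back=0 fwd=1
After 7 (forward): cur=H back=1 fwd=0
After 8 (back): cur=HOME back=0 fwd=1
After 9 (forward): cur=H back=1 fwd=0
After 10 (back): cur=HOME back=0 fwd=1
After 11 (visit(G)): cur=G back=1 fwd=0
After 12 (back): cur=HOME back=0 fwd=1
After 13 (forward): cur=G back=1 fwd=0
After 14 (visit(S)): cur=S back=2 fwd=0

S 2 0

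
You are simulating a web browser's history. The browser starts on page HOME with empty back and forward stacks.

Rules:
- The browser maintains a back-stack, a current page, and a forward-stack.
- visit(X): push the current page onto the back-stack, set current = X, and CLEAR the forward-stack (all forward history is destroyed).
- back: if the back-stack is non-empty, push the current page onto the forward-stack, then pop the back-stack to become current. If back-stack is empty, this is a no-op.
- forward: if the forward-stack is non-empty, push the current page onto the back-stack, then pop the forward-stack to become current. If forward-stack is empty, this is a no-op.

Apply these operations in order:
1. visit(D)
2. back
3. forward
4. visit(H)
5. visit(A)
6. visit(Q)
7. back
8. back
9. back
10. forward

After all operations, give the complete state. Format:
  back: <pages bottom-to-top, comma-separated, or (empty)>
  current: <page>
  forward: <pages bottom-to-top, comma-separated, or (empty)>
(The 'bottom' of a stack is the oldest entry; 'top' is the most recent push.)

After 1 (visit(D)): cur=D back=1 fwd=0
After 2 (back): cur=HOME back=0 fwd=1
After 3 (forward): cur=D back=1 fwd=0
After 4 (visit(H)): cur=H back=2 fwd=0
After 5 (visit(A)): cur=A back=3 fwd=0
After 6 (visit(Q)): cur=Q back=4 fwd=0
After 7 (back): cur=A back=3 fwd=1
After 8 (back): cur=H back=2 fwd=2
After 9 (back): cur=D back=1 fwd=3
After 10 (forward): cur=H back=2 fwd=2

Answer: back: HOME,D
current: H
forward: Q,A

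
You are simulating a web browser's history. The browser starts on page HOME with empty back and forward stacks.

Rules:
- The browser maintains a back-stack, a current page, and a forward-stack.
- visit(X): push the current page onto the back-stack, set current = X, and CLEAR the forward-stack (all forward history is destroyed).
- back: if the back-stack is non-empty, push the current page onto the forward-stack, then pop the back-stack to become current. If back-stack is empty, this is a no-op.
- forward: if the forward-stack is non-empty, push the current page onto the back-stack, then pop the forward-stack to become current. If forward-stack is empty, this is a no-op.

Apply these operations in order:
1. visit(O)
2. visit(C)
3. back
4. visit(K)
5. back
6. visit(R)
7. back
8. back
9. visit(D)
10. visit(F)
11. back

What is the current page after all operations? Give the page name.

After 1 (visit(O)): cur=O back=1 fwd=0
After 2 (visit(C)): cur=C back=2 fwd=0
After 3 (back): cur=O back=1 fwd=1
After 4 (visit(K)): cur=K back=2 fwd=0
After 5 (back): cur=O back=1 fwd=1
After 6 (visit(R)): cur=R back=2 fwd=0
After 7 (back): cur=O back=1 fwd=1
After 8 (back): cur=HOME back=0 fwd=2
After 9 (visit(D)): cur=D back=1 fwd=0
After 10 (visit(F)): cur=F back=2 fwd=0
After 11 (back): cur=D back=1 fwd=1

Answer: D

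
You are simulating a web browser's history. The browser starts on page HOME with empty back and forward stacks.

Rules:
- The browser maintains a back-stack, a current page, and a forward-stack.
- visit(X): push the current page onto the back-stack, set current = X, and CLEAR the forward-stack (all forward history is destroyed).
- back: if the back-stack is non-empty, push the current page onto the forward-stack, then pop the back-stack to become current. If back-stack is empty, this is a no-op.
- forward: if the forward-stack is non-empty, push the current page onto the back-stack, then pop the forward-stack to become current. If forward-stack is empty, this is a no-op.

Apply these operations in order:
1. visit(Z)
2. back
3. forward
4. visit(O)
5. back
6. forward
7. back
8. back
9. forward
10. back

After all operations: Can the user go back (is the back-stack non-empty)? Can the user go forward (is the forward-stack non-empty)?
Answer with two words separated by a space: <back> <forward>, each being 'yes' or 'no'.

After 1 (visit(Z)): cur=Z back=1 fwd=0
After 2 (back): cur=HOME back=0 fwd=1
After 3 (forward): cur=Z back=1 fwd=0
After 4 (visit(O)): cur=O back=2 fwd=0
After 5 (back): cur=Z back=1 fwd=1
After 6 (forward): cur=O back=2 fwd=0
After 7 (back): cur=Z back=1 fwd=1
After 8 (back): cur=HOME back=0 fwd=2
After 9 (forward): cur=Z back=1 fwd=1
After 10 (back): cur=HOME back=0 fwd=2

Answer: no yes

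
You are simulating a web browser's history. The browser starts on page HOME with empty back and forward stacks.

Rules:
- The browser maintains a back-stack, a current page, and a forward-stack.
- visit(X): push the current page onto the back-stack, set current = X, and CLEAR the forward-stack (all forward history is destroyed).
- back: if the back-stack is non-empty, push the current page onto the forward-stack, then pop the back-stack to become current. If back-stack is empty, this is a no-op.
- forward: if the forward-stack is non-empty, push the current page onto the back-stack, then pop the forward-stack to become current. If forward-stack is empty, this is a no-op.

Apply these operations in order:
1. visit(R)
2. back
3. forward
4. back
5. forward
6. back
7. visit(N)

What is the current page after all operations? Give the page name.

After 1 (visit(R)): cur=R back=1 fwd=0
After 2 (back): cur=HOME back=0 fwd=1
After 3 (forward): cur=R back=1 fwd=0
After 4 (back): cur=HOME back=0 fwd=1
After 5 (forward): cur=R back=1 fwd=0
After 6 (back): cur=HOME back=0 fwd=1
After 7 (visit(N)): cur=N back=1 fwd=0

Answer: N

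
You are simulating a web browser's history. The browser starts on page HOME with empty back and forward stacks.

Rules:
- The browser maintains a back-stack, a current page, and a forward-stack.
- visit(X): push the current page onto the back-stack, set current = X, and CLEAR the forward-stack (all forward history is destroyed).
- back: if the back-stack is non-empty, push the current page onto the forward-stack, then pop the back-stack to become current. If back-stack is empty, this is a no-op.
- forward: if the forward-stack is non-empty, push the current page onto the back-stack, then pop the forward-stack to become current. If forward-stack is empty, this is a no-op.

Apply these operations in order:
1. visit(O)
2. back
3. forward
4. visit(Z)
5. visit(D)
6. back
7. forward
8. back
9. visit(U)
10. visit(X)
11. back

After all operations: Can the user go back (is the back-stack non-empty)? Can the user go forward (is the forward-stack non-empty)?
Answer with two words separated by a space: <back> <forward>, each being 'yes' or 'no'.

After 1 (visit(O)): cur=O back=1 fwd=0
After 2 (back): cur=HOME back=0 fwd=1
After 3 (forward): cur=O back=1 fwd=0
After 4 (visit(Z)): cur=Z back=2 fwd=0
After 5 (visit(D)): cur=D back=3 fwd=0
After 6 (back): cur=Z back=2 fwd=1
After 7 (forward): cur=D back=3 fwd=0
After 8 (back): cur=Z back=2 fwd=1
After 9 (visit(U)): cur=U back=3 fwd=0
After 10 (visit(X)): cur=X back=4 fwd=0
After 11 (back): cur=U back=3 fwd=1

Answer: yes yes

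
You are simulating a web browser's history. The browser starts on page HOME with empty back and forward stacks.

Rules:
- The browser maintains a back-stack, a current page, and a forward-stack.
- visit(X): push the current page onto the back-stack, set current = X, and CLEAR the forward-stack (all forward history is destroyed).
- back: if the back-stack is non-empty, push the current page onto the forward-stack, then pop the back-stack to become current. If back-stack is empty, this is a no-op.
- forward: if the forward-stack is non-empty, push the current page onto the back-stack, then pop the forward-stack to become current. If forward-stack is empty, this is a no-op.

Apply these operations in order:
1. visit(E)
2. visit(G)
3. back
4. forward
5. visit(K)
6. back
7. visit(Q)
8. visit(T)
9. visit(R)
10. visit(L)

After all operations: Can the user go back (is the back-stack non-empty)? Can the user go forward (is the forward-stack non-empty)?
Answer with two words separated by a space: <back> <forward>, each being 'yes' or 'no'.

Answer: yes no

Derivation:
After 1 (visit(E)): cur=E back=1 fwd=0
After 2 (visit(G)): cur=G back=2 fwd=0
After 3 (back): cur=E back=1 fwd=1
After 4 (forward): cur=G back=2 fwd=0
After 5 (visit(K)): cur=K back=3 fwd=0
After 6 (back): cur=G back=2 fwd=1
After 7 (visit(Q)): cur=Q back=3 fwd=0
After 8 (visit(T)): cur=T back=4 fwd=0
After 9 (visit(R)): cur=R back=5 fwd=0
After 10 (visit(L)): cur=L back=6 fwd=0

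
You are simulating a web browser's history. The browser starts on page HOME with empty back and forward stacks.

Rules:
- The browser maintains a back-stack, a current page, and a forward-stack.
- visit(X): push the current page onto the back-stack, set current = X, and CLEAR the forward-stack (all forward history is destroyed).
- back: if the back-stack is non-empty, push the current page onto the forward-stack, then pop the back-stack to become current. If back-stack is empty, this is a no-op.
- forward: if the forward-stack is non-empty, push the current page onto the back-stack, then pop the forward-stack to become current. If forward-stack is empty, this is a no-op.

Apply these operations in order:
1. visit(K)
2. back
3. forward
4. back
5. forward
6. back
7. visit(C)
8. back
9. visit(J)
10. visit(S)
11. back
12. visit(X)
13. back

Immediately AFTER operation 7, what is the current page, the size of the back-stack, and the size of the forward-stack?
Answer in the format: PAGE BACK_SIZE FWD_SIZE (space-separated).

After 1 (visit(K)): cur=K back=1 fwd=0
After 2 (back): cur=HOME back=0 fwd=1
After 3 (forward): cur=K back=1 fwd=0
After 4 (back): cur=HOME back=0 fwd=1
After 5 (forward): cur=K back=1 fwd=0
After 6 (back): cur=HOME back=0 fwd=1
After 7 (visit(C)): cur=C back=1 fwd=0

C 1 0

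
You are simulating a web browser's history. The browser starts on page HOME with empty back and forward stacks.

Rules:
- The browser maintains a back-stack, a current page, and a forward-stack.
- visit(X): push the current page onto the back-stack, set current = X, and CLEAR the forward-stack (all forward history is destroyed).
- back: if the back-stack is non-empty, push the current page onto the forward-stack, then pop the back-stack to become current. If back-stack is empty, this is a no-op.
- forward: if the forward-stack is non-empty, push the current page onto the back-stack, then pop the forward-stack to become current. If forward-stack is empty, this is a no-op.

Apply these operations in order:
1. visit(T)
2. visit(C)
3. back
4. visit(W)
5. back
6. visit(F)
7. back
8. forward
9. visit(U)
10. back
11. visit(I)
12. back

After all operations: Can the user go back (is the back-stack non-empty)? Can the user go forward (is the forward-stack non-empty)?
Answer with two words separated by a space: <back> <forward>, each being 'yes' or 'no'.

After 1 (visit(T)): cur=T back=1 fwd=0
After 2 (visit(C)): cur=C back=2 fwd=0
After 3 (back): cur=T back=1 fwd=1
After 4 (visit(W)): cur=W back=2 fwd=0
After 5 (back): cur=T back=1 fwd=1
After 6 (visit(F)): cur=F back=2 fwd=0
After 7 (back): cur=T back=1 fwd=1
After 8 (forward): cur=F back=2 fwd=0
After 9 (visit(U)): cur=U back=3 fwd=0
After 10 (back): cur=F back=2 fwd=1
After 11 (visit(I)): cur=I back=3 fwd=0
After 12 (back): cur=F back=2 fwd=1

Answer: yes yes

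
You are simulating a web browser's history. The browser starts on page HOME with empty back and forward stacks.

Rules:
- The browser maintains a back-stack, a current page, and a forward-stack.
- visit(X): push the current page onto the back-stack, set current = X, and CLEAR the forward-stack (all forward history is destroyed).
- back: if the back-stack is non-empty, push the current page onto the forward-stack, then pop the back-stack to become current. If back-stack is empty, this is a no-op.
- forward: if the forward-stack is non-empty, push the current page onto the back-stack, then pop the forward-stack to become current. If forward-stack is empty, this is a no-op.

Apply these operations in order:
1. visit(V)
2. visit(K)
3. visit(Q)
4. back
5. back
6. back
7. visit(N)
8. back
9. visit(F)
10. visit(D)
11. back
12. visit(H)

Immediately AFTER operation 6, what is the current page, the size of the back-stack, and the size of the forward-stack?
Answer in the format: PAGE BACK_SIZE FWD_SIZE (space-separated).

After 1 (visit(V)): cur=V back=1 fwd=0
After 2 (visit(K)): cur=K back=2 fwd=0
After 3 (visit(Q)): cur=Q back=3 fwd=0
After 4 (back): cur=K back=2 fwd=1
After 5 (back): cur=V back=1 fwd=2
After 6 (back): cur=HOME back=0 fwd=3

HOME 0 3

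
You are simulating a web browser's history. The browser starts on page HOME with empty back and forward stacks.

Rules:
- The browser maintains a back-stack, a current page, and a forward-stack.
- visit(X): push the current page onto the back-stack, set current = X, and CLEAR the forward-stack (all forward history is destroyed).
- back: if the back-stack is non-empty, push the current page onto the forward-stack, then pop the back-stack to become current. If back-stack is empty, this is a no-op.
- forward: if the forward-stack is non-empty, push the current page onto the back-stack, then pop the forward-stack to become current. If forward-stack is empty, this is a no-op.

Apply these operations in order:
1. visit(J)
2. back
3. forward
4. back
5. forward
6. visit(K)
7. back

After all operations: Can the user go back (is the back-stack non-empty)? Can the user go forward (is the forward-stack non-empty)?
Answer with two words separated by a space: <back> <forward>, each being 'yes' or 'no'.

After 1 (visit(J)): cur=J back=1 fwd=0
After 2 (back): cur=HOME back=0 fwd=1
After 3 (forward): cur=J back=1 fwd=0
After 4 (back): cur=HOME back=0 fwd=1
After 5 (forward): cur=J back=1 fwd=0
After 6 (visit(K)): cur=K back=2 fwd=0
After 7 (back): cur=J back=1 fwd=1

Answer: yes yes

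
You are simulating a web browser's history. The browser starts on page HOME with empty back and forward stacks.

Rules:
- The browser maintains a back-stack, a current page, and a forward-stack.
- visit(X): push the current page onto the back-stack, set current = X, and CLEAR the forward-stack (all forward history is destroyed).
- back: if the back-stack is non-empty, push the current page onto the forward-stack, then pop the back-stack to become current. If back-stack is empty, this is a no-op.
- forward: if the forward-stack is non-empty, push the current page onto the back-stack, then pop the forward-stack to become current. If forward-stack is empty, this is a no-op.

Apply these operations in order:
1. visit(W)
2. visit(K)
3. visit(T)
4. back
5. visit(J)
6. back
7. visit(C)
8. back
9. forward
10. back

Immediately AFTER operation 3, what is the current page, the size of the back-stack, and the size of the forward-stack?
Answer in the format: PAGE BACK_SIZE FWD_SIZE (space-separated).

After 1 (visit(W)): cur=W back=1 fwd=0
After 2 (visit(K)): cur=K back=2 fwd=0
After 3 (visit(T)): cur=T back=3 fwd=0

T 3 0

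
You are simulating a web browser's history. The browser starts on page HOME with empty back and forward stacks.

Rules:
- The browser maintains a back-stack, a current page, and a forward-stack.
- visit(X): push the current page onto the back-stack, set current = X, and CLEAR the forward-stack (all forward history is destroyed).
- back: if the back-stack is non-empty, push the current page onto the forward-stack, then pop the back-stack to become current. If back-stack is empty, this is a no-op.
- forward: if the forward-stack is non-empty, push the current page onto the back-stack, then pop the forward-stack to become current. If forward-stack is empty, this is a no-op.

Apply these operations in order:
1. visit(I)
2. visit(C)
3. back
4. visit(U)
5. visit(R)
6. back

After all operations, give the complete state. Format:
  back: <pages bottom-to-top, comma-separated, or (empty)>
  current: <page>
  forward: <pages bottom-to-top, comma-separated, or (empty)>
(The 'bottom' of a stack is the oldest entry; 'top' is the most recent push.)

After 1 (visit(I)): cur=I back=1 fwd=0
After 2 (visit(C)): cur=C back=2 fwd=0
After 3 (back): cur=I back=1 fwd=1
After 4 (visit(U)): cur=U back=2 fwd=0
After 5 (visit(R)): cur=R back=3 fwd=0
After 6 (back): cur=U back=2 fwd=1

Answer: back: HOME,I
current: U
forward: R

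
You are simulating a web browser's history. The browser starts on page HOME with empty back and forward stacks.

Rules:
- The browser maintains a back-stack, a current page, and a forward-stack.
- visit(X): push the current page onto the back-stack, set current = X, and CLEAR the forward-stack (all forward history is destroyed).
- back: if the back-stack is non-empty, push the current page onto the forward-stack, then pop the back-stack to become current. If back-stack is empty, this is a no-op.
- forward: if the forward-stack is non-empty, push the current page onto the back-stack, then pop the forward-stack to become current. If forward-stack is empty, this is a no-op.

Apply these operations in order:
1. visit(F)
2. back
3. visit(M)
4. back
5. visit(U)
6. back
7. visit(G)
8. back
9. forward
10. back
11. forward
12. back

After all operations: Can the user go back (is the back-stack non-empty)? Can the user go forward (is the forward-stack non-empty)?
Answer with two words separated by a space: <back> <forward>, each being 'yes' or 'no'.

After 1 (visit(F)): cur=F back=1 fwd=0
After 2 (back): cur=HOME back=0 fwd=1
After 3 (visit(M)): cur=M back=1 fwd=0
After 4 (back): cur=HOME back=0 fwd=1
After 5 (visit(U)): cur=U back=1 fwd=0
After 6 (back): cur=HOME back=0 fwd=1
After 7 (visit(G)): cur=G back=1 fwd=0
After 8 (back): cur=HOME back=0 fwd=1
After 9 (forward): cur=G back=1 fwd=0
After 10 (back): cur=HOME back=0 fwd=1
After 11 (forward): cur=G back=1 fwd=0
After 12 (back): cur=HOME back=0 fwd=1

Answer: no yes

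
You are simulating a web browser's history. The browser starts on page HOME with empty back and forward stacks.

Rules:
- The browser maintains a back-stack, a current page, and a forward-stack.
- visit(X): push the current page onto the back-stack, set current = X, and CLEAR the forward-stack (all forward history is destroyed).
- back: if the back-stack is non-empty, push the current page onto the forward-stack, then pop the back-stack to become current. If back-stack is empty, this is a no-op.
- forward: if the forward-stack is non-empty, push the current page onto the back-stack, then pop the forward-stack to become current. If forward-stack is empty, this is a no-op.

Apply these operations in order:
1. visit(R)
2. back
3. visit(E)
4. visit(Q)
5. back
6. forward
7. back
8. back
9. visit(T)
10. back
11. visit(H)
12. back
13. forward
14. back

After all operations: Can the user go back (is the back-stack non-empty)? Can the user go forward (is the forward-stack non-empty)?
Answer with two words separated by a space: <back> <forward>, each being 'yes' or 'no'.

After 1 (visit(R)): cur=R back=1 fwd=0
After 2 (back): cur=HOME back=0 fwd=1
After 3 (visit(E)): cur=E back=1 fwd=0
After 4 (visit(Q)): cur=Q back=2 fwd=0
After 5 (back): cur=E back=1 fwd=1
After 6 (forward): cur=Q back=2 fwd=0
After 7 (back): cur=E back=1 fwd=1
After 8 (back): cur=HOME back=0 fwd=2
After 9 (visit(T)): cur=T back=1 fwd=0
After 10 (back): cur=HOME back=0 fwd=1
After 11 (visit(H)): cur=H back=1 fwd=0
After 12 (back): cur=HOME back=0 fwd=1
After 13 (forward): cur=H back=1 fwd=0
After 14 (back): cur=HOME back=0 fwd=1

Answer: no yes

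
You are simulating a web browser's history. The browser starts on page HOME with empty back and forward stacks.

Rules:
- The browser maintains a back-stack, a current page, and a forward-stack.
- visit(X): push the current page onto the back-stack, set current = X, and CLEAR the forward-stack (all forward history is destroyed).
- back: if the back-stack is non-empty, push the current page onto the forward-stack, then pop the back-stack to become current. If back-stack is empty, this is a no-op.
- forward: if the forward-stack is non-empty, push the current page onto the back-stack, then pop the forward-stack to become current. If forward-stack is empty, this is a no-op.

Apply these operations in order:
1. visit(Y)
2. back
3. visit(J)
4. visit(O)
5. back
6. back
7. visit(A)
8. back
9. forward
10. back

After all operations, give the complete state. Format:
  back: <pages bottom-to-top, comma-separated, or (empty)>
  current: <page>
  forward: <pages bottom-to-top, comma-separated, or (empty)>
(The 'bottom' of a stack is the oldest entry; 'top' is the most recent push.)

Answer: back: (empty)
current: HOME
forward: A

Derivation:
After 1 (visit(Y)): cur=Y back=1 fwd=0
After 2 (back): cur=HOME back=0 fwd=1
After 3 (visit(J)): cur=J back=1 fwd=0
After 4 (visit(O)): cur=O back=2 fwd=0
After 5 (back): cur=J back=1 fwd=1
After 6 (back): cur=HOME back=0 fwd=2
After 7 (visit(A)): cur=A back=1 fwd=0
After 8 (back): cur=HOME back=0 fwd=1
After 9 (forward): cur=A back=1 fwd=0
After 10 (back): cur=HOME back=0 fwd=1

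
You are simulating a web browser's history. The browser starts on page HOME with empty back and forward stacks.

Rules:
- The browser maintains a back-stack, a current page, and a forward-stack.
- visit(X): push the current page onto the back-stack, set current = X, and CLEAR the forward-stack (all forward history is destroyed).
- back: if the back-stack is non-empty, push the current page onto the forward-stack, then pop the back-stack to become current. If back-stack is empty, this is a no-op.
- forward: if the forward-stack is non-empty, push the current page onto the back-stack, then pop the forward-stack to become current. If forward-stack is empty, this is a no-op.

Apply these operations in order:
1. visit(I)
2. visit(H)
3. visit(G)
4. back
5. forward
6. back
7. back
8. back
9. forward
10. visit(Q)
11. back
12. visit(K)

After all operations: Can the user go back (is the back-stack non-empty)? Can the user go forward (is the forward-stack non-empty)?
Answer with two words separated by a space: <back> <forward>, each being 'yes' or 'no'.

Answer: yes no

Derivation:
After 1 (visit(I)): cur=I back=1 fwd=0
After 2 (visit(H)): cur=H back=2 fwd=0
After 3 (visit(G)): cur=G back=3 fwd=0
After 4 (back): cur=H back=2 fwd=1
After 5 (forward): cur=G back=3 fwd=0
After 6 (back): cur=H back=2 fwd=1
After 7 (back): cur=I back=1 fwd=2
After 8 (back): cur=HOME back=0 fwd=3
After 9 (forward): cur=I back=1 fwd=2
After 10 (visit(Q)): cur=Q back=2 fwd=0
After 11 (back): cur=I back=1 fwd=1
After 12 (visit(K)): cur=K back=2 fwd=0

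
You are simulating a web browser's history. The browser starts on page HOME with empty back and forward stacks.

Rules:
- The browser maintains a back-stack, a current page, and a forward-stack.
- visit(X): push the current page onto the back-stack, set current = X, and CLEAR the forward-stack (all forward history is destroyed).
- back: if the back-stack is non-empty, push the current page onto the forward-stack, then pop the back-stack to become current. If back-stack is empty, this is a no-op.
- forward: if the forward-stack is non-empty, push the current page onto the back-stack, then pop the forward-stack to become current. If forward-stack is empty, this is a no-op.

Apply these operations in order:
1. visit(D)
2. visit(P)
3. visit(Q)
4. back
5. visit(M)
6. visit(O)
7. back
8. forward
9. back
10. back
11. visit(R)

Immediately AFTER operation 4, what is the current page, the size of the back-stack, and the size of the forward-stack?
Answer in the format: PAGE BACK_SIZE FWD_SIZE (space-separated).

After 1 (visit(D)): cur=D back=1 fwd=0
After 2 (visit(P)): cur=P back=2 fwd=0
After 3 (visit(Q)): cur=Q back=3 fwd=0
After 4 (back): cur=P back=2 fwd=1

P 2 1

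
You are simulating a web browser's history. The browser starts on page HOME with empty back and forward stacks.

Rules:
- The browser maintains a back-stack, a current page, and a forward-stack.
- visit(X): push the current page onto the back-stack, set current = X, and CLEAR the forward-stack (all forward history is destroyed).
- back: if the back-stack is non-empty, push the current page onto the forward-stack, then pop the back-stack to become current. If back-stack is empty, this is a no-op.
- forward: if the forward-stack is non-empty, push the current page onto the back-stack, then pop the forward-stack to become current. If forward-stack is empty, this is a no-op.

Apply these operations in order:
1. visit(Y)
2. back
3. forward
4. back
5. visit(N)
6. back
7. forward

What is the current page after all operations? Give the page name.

After 1 (visit(Y)): cur=Y back=1 fwd=0
After 2 (back): cur=HOME back=0 fwd=1
After 3 (forward): cur=Y back=1 fwd=0
After 4 (back): cur=HOME back=0 fwd=1
After 5 (visit(N)): cur=N back=1 fwd=0
After 6 (back): cur=HOME back=0 fwd=1
After 7 (forward): cur=N back=1 fwd=0

Answer: N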